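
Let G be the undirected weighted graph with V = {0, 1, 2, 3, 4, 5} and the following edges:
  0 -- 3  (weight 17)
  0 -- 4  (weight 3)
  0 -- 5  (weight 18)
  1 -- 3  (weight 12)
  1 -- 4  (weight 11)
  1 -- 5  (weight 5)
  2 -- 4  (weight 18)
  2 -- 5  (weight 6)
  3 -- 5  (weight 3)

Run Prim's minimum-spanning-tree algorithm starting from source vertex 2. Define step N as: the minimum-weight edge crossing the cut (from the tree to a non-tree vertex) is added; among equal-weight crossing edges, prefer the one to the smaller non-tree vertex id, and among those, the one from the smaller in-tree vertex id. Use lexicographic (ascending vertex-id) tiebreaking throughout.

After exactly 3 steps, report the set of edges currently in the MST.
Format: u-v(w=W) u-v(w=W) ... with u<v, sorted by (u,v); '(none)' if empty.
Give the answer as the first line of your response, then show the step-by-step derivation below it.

1-5(w=5) 2-5(w=6) 3-5(w=3)

step 1: add edge 2-5 (w=6); MST = {2-5(w=6)}
step 2: add edge 3-5 (w=3); MST = {2-5(w=6) 3-5(w=3)}
step 3: add edge 1-5 (w=5); MST = {1-5(w=5) 2-5(w=6) 3-5(w=3)}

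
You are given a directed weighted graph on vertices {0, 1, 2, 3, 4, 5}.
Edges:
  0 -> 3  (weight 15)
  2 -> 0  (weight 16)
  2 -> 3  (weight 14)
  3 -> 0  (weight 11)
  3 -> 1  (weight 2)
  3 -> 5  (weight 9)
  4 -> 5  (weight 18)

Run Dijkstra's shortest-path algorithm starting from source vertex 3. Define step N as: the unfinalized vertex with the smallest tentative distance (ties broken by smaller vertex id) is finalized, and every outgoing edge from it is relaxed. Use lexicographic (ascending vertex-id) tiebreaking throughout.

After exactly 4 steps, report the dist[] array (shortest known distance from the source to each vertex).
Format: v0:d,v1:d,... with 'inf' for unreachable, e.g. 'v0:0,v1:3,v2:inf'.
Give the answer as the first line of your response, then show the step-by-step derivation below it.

v0:11,v1:2,v2:inf,v3:0,v4:inf,v5:9

step 1: dist = v0:11,v1:2,v2:inf,v3:0,v4:inf,v5:9
step 2: dist = v0:11,v1:2,v2:inf,v3:0,v4:inf,v5:9
step 3: dist = v0:11,v1:2,v2:inf,v3:0,v4:inf,v5:9
step 4: dist = v0:11,v1:2,v2:inf,v3:0,v4:inf,v5:9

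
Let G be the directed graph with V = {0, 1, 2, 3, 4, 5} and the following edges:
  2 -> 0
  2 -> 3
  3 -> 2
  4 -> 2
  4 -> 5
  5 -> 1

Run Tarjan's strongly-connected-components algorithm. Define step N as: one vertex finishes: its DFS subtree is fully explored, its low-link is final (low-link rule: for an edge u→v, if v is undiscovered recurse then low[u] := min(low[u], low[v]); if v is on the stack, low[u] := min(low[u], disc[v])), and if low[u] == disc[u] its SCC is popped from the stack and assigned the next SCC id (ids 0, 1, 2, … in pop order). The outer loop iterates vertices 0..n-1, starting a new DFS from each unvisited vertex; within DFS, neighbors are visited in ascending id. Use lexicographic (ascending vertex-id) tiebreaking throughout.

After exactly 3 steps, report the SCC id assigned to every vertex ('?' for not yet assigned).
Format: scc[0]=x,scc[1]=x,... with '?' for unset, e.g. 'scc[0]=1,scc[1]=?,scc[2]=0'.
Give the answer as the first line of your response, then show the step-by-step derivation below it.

scc[0]=0,scc[1]=1,scc[2]=?,scc[3]=?,scc[4]=?,scc[5]=?

step 1: low=(low[0]=0,low[1]=?,low[2]=?,low[3]=?,low[4]=?,low[5]=?); scc=(scc[0]=0,scc[1]=?,scc[2]=?,scc[3]=?,scc[4]=?,scc[5]=?)
step 2: low=(low[0]=0,low[1]=1,low[2]=?,low[3]=?,low[4]=?,low[5]=?); scc=(scc[0]=0,scc[1]=1,scc[2]=?,scc[3]=?,scc[4]=?,scc[5]=?)
step 3: low=(low[0]=0,low[1]=1,low[2]=2,low[3]=2,low[4]=?,low[5]=?); scc=(scc[0]=0,scc[1]=1,scc[2]=?,scc[3]=?,scc[4]=?,scc[5]=?)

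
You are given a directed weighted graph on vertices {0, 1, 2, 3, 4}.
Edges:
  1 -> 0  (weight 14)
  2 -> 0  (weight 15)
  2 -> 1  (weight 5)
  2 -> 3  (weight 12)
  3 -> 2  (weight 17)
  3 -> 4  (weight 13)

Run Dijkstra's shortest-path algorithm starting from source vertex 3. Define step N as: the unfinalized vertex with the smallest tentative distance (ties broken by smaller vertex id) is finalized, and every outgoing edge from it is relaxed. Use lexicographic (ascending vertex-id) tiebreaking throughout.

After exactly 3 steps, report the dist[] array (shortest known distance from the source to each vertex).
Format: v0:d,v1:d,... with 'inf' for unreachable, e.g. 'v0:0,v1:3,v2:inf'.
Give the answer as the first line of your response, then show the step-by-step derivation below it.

v0:32,v1:22,v2:17,v3:0,v4:13

step 1: dist = v0:inf,v1:inf,v2:17,v3:0,v4:13
step 2: dist = v0:inf,v1:inf,v2:17,v3:0,v4:13
step 3: dist = v0:32,v1:22,v2:17,v3:0,v4:13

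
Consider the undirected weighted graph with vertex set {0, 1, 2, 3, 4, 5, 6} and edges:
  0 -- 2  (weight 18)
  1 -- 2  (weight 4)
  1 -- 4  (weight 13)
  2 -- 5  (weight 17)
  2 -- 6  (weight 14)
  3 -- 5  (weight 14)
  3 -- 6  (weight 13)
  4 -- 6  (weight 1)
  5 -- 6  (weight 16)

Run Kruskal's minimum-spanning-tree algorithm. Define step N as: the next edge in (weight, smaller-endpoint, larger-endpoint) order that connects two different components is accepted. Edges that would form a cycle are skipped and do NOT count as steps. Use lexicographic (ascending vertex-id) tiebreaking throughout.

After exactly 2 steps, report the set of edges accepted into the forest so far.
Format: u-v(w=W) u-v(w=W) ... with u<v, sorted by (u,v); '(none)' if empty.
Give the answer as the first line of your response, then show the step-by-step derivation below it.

1-2(w=4) 4-6(w=1)

step 1: add edge 4-6 (w=1); MST = {4-6(w=1)}
step 2: add edge 1-2 (w=4); MST = {1-2(w=4) 4-6(w=1)}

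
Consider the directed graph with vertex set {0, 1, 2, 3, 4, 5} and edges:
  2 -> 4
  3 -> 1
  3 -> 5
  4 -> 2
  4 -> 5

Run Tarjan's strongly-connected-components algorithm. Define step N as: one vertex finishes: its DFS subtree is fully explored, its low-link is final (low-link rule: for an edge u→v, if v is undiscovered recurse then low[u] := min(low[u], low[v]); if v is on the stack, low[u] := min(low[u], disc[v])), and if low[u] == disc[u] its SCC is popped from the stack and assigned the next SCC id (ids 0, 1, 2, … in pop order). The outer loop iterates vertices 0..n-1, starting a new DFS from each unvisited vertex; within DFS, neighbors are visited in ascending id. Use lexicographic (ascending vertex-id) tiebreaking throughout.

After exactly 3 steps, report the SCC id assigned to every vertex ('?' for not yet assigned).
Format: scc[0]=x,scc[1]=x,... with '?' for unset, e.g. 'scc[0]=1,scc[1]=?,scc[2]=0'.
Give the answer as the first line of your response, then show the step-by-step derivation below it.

scc[0]=0,scc[1]=1,scc[2]=?,scc[3]=?,scc[4]=?,scc[5]=2

step 1: low=(low[0]=0,low[1]=?,low[2]=?,low[3]=?,low[4]=?,low[5]=?); scc=(scc[0]=0,scc[1]=?,scc[2]=?,scc[3]=?,scc[4]=?,scc[5]=?)
step 2: low=(low[0]=0,low[1]=1,low[2]=?,low[3]=?,low[4]=?,low[5]=?); scc=(scc[0]=0,scc[1]=1,scc[2]=?,scc[3]=?,scc[4]=?,scc[5]=?)
step 3: low=(low[0]=0,low[1]=1,low[2]=2,low[3]=?,low[4]=2,low[5]=4); scc=(scc[0]=0,scc[1]=1,scc[2]=?,scc[3]=?,scc[4]=?,scc[5]=2)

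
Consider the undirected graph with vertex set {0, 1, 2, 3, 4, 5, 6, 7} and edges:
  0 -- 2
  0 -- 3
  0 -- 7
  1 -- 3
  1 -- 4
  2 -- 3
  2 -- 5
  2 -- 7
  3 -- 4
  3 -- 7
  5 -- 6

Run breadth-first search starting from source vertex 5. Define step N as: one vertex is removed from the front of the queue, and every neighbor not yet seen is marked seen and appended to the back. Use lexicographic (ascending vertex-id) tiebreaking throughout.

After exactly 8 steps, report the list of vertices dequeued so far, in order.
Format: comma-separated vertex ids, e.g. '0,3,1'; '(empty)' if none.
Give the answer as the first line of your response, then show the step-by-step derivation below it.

5,2,6,0,3,7,1,4

step 1: dequeue 5; queue=[2,6]; order=5
step 2: dequeue 2; queue=[6,0,3,7]; order=5,2
step 3: dequeue 6; queue=[0,3,7]; order=5,2,6
step 4: dequeue 0; queue=[3,7]; order=5,2,6,0
step 5: dequeue 3; queue=[7,1,4]; order=5,2,6,0,3
step 6: dequeue 7; queue=[1,4]; order=5,2,6,0,3,7
step 7: dequeue 1; queue=[4]; order=5,2,6,0,3,7,1
step 8: dequeue 4; queue=[(empty)]; order=5,2,6,0,3,7,1,4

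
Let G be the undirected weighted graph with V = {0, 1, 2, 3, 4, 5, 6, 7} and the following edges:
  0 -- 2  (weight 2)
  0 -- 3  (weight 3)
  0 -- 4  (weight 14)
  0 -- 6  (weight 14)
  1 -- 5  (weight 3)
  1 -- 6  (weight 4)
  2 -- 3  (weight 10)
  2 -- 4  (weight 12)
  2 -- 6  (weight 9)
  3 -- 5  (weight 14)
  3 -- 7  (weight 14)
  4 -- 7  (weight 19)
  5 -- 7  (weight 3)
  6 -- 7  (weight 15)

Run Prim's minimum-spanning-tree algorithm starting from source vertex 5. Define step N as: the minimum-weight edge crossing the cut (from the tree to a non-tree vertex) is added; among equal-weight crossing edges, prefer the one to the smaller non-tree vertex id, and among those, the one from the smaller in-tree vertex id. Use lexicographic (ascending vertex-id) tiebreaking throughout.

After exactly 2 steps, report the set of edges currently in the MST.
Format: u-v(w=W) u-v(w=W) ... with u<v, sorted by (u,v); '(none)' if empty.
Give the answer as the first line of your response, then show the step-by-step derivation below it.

1-5(w=3) 5-7(w=3)

step 1: add edge 1-5 (w=3); MST = {1-5(w=3)}
step 2: add edge 5-7 (w=3); MST = {1-5(w=3) 5-7(w=3)}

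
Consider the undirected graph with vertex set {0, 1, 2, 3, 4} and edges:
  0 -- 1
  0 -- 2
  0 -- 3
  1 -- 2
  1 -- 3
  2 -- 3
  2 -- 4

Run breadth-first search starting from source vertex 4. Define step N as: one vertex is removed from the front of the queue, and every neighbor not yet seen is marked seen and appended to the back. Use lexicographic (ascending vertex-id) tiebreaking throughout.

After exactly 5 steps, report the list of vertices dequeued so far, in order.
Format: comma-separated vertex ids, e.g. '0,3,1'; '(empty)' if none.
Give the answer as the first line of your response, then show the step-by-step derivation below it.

4,2,0,1,3

step 1: dequeue 4; queue=[2]; order=4
step 2: dequeue 2; queue=[0,1,3]; order=4,2
step 3: dequeue 0; queue=[1,3]; order=4,2,0
step 4: dequeue 1; queue=[3]; order=4,2,0,1
step 5: dequeue 3; queue=[(empty)]; order=4,2,0,1,3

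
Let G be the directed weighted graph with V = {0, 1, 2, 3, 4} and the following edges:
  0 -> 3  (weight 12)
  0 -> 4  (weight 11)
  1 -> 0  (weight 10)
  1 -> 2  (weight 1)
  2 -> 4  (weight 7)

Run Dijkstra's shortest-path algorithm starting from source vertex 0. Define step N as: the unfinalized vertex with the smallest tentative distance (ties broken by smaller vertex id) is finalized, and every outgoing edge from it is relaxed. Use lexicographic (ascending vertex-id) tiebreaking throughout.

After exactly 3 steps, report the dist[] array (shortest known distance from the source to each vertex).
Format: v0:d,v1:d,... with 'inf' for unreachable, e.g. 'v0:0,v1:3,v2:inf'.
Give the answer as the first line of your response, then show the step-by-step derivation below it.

v0:0,v1:inf,v2:inf,v3:12,v4:11

step 1: dist = v0:0,v1:inf,v2:inf,v3:12,v4:11
step 2: dist = v0:0,v1:inf,v2:inf,v3:12,v4:11
step 3: dist = v0:0,v1:inf,v2:inf,v3:12,v4:11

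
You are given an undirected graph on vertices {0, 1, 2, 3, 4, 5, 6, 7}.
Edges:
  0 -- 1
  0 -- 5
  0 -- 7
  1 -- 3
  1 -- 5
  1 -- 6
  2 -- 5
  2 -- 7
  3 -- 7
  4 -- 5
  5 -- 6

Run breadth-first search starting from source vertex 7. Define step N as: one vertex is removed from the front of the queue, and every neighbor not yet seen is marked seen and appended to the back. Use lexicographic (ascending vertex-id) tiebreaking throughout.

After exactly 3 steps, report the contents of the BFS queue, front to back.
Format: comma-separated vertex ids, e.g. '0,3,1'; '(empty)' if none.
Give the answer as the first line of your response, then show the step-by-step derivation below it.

3,1,5

step 1: dequeue 7; queue=[0,2,3]; order=7
step 2: dequeue 0; queue=[2,3,1,5]; order=7,0
step 3: dequeue 2; queue=[3,1,5]; order=7,0,2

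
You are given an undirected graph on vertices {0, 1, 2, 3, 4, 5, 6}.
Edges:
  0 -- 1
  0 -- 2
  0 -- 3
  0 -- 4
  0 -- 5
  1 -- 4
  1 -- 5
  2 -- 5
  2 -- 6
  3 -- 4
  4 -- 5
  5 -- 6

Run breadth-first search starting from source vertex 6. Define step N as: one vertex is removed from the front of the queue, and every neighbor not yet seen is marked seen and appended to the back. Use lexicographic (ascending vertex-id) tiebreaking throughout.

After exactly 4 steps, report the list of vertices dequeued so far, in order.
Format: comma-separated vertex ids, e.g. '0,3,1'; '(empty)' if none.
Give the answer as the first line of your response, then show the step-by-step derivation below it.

6,2,5,0

step 1: dequeue 6; queue=[2,5]; order=6
step 2: dequeue 2; queue=[5,0]; order=6,2
step 3: dequeue 5; queue=[0,1,4]; order=6,2,5
step 4: dequeue 0; queue=[1,4,3]; order=6,2,5,0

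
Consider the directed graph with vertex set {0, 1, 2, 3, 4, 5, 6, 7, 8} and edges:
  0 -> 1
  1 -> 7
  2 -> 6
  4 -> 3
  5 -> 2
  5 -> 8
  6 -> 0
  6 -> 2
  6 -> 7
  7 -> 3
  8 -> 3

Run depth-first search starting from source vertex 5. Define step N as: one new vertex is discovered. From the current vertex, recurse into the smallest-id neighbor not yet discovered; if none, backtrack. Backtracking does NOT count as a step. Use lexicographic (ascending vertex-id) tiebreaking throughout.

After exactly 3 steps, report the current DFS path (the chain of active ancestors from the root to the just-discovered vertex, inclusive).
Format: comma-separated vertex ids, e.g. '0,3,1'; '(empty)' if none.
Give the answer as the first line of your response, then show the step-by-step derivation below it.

5,2,6

step 1: discover 5; path=5; order=5
step 2: discover 2; path=5>2; order=5,2
step 3: discover 6; path=5>2>6; order=5,2,6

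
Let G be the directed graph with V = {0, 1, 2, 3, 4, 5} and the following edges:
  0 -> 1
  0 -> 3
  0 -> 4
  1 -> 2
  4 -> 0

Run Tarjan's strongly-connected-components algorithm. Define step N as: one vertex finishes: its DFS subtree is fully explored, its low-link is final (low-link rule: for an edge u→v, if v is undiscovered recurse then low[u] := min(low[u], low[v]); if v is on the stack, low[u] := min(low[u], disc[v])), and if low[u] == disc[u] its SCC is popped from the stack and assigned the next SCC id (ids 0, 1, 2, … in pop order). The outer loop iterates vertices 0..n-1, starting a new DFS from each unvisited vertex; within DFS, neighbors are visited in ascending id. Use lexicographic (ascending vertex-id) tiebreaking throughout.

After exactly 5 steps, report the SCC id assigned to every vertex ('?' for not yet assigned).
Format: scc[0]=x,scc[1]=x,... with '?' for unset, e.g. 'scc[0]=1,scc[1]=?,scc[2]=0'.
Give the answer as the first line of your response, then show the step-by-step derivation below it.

scc[0]=3,scc[1]=1,scc[2]=0,scc[3]=2,scc[4]=3,scc[5]=?

step 1: low=(low[0]=0,low[1]=1,low[2]=2,low[3]=?,low[4]=?,low[5]=?); scc=(scc[0]=?,scc[1]=?,scc[2]=0,scc[3]=?,scc[4]=?,scc[5]=?)
step 2: low=(low[0]=0,low[1]=1,low[2]=2,low[3]=?,low[4]=?,low[5]=?); scc=(scc[0]=?,scc[1]=1,scc[2]=0,scc[3]=?,scc[4]=?,scc[5]=?)
step 3: low=(low[0]=0,low[1]=1,low[2]=2,low[3]=3,low[4]=?,low[5]=?); scc=(scc[0]=?,scc[1]=1,scc[2]=0,scc[3]=2,scc[4]=?,scc[5]=?)
step 4: low=(low[0]=0,low[1]=1,low[2]=2,low[3]=3,low[4]=0,low[5]=?); scc=(scc[0]=?,scc[1]=1,scc[2]=0,scc[3]=2,scc[4]=?,scc[5]=?)
step 5: low=(low[0]=0,low[1]=1,low[2]=2,low[3]=3,low[4]=0,low[5]=?); scc=(scc[0]=3,scc[1]=1,scc[2]=0,scc[3]=2,scc[4]=3,scc[5]=?)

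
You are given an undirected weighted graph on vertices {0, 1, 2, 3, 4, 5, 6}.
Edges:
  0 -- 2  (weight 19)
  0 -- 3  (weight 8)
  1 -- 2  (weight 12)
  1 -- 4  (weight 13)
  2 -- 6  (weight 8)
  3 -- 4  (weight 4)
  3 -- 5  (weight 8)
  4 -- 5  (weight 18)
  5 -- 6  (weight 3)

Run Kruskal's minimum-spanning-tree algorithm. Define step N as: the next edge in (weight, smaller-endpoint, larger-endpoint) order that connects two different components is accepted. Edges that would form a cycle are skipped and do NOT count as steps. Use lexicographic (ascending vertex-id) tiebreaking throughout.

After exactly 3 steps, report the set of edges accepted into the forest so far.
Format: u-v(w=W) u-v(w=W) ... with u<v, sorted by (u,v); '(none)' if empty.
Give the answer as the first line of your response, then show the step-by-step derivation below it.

0-3(w=8) 3-4(w=4) 5-6(w=3)

step 1: add edge 5-6 (w=3); MST = {5-6(w=3)}
step 2: add edge 3-4 (w=4); MST = {3-4(w=4) 5-6(w=3)}
step 3: add edge 0-3 (w=8); MST = {0-3(w=8) 3-4(w=4) 5-6(w=3)}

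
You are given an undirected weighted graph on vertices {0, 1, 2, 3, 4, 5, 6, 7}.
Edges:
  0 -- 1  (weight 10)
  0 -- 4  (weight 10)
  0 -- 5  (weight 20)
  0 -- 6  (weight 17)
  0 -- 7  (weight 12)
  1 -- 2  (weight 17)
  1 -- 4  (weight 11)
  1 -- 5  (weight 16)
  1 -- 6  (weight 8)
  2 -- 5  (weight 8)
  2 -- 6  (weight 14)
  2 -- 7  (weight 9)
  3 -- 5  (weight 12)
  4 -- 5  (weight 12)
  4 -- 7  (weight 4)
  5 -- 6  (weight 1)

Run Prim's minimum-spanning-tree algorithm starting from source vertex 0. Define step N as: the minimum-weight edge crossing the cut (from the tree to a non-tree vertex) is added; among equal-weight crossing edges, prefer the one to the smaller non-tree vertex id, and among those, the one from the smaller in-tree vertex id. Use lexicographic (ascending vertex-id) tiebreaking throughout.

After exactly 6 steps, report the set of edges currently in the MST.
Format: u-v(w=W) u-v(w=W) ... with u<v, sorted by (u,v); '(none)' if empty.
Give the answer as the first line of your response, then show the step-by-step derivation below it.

0-1(w=10) 1-6(w=8) 2-5(w=8) 2-7(w=9) 4-7(w=4) 5-6(w=1)

step 1: add edge 0-1 (w=10); MST = {0-1(w=10)}
step 2: add edge 1-6 (w=8); MST = {0-1(w=10) 1-6(w=8)}
step 3: add edge 5-6 (w=1); MST = {0-1(w=10) 1-6(w=8) 5-6(w=1)}
step 4: add edge 2-5 (w=8); MST = {0-1(w=10) 1-6(w=8) 2-5(w=8) 5-6(w=1)}
step 5: add edge 2-7 (w=9); MST = {0-1(w=10) 1-6(w=8) 2-5(w=8) 2-7(w=9) 5-6(w=1)}
step 6: add edge 4-7 (w=4); MST = {0-1(w=10) 1-6(w=8) 2-5(w=8) 2-7(w=9) 4-7(w=4) 5-6(w=1)}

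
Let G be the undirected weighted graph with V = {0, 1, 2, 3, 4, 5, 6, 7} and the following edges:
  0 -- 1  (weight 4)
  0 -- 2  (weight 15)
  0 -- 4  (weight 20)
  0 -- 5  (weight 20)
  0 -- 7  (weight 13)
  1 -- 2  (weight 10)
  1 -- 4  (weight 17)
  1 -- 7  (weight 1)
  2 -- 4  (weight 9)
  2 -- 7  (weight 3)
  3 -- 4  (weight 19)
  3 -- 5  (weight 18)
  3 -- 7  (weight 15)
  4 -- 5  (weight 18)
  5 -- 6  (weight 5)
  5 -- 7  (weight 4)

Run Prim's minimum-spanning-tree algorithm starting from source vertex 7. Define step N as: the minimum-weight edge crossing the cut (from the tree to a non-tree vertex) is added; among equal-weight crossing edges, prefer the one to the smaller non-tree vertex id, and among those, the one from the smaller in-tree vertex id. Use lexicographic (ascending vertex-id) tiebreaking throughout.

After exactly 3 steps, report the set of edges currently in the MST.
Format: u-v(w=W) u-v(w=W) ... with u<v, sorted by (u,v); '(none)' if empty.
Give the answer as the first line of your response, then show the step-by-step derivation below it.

0-1(w=4) 1-7(w=1) 2-7(w=3)

step 1: add edge 1-7 (w=1); MST = {1-7(w=1)}
step 2: add edge 2-7 (w=3); MST = {1-7(w=1) 2-7(w=3)}
step 3: add edge 0-1 (w=4); MST = {0-1(w=4) 1-7(w=1) 2-7(w=3)}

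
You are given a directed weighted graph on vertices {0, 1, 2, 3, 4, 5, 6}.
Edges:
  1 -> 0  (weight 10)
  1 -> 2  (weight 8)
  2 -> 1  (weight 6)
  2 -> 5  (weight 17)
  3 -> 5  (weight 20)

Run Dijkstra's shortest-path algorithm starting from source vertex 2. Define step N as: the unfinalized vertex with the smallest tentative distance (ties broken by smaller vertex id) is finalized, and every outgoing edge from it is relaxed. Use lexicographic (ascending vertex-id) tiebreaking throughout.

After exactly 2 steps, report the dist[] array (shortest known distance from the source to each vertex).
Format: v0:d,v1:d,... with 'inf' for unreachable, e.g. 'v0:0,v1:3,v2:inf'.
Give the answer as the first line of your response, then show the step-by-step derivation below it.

v0:16,v1:6,v2:0,v3:inf,v4:inf,v5:17,v6:inf

step 1: dist = v0:inf,v1:6,v2:0,v3:inf,v4:inf,v5:17,v6:inf
step 2: dist = v0:16,v1:6,v2:0,v3:inf,v4:inf,v5:17,v6:inf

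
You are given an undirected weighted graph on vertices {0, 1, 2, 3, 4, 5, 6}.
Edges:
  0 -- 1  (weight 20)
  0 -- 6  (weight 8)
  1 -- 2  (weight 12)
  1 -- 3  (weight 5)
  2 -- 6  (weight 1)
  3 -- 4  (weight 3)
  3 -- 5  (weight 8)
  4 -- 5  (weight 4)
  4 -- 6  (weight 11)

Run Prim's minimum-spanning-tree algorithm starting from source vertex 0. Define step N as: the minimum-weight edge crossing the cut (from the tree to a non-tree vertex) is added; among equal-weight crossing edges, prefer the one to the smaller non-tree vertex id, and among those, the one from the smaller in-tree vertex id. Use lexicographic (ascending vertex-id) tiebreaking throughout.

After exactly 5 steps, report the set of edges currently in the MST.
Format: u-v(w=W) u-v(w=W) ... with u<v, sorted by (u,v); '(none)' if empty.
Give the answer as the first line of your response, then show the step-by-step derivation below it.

0-6(w=8) 2-6(w=1) 3-4(w=3) 4-5(w=4) 4-6(w=11)

step 1: add edge 0-6 (w=8); MST = {0-6(w=8)}
step 2: add edge 2-6 (w=1); MST = {0-6(w=8) 2-6(w=1)}
step 3: add edge 4-6 (w=11); MST = {0-6(w=8) 2-6(w=1) 4-6(w=11)}
step 4: add edge 3-4 (w=3); MST = {0-6(w=8) 2-6(w=1) 3-4(w=3) 4-6(w=11)}
step 5: add edge 4-5 (w=4); MST = {0-6(w=8) 2-6(w=1) 3-4(w=3) 4-5(w=4) 4-6(w=11)}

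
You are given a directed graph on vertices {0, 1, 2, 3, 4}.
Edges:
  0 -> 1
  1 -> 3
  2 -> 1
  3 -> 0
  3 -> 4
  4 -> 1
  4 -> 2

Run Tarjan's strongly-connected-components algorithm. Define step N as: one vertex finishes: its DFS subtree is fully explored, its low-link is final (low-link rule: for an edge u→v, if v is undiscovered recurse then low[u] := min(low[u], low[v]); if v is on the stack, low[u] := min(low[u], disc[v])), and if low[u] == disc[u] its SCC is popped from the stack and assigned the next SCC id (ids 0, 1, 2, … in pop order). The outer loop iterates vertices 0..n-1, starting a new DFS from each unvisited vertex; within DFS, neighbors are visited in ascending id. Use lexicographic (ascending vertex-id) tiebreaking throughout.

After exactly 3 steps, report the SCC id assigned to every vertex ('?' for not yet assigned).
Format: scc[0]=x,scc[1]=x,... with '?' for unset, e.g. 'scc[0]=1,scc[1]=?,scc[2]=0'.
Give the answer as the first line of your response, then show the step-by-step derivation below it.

scc[0]=?,scc[1]=?,scc[2]=?,scc[3]=?,scc[4]=?

step 1: low=(low[0]=0,low[1]=1,low[2]=1,low[3]=0,low[4]=1); scc=(scc[0]=?,scc[1]=?,scc[2]=?,scc[3]=?,scc[4]=?)
step 2: low=(low[0]=0,low[1]=1,low[2]=1,low[3]=0,low[4]=1); scc=(scc[0]=?,scc[1]=?,scc[2]=?,scc[3]=?,scc[4]=?)
step 3: low=(low[0]=0,low[1]=1,low[2]=1,low[3]=0,low[4]=1); scc=(scc[0]=?,scc[1]=?,scc[2]=?,scc[3]=?,scc[4]=?)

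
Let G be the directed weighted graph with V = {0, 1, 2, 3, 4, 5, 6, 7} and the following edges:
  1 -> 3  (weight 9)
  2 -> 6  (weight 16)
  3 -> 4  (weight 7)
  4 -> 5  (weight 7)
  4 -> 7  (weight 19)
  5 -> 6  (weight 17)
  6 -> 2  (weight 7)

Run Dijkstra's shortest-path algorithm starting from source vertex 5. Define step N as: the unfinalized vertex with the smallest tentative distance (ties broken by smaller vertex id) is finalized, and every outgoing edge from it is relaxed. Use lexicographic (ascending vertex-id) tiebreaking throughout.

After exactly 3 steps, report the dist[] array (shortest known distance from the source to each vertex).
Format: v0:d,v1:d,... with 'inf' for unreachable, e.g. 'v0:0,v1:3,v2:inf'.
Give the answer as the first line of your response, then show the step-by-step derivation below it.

v0:inf,v1:inf,v2:24,v3:inf,v4:inf,v5:0,v6:17,v7:inf

step 1: dist = v0:inf,v1:inf,v2:inf,v3:inf,v4:inf,v5:0,v6:17,v7:inf
step 2: dist = v0:inf,v1:inf,v2:24,v3:inf,v4:inf,v5:0,v6:17,v7:inf
step 3: dist = v0:inf,v1:inf,v2:24,v3:inf,v4:inf,v5:0,v6:17,v7:inf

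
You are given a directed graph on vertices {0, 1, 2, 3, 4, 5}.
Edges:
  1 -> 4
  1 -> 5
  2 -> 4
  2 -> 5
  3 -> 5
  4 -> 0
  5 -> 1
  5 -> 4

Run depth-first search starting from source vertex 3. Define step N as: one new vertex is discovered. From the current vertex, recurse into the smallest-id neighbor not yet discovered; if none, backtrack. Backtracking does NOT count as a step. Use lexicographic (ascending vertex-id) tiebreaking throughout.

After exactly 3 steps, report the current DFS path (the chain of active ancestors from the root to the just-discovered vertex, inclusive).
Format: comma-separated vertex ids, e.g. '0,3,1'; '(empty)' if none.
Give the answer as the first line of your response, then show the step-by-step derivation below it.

3,5,1

step 1: discover 3; path=3; order=3
step 2: discover 5; path=3>5; order=3,5
step 3: discover 1; path=3>5>1; order=3,5,1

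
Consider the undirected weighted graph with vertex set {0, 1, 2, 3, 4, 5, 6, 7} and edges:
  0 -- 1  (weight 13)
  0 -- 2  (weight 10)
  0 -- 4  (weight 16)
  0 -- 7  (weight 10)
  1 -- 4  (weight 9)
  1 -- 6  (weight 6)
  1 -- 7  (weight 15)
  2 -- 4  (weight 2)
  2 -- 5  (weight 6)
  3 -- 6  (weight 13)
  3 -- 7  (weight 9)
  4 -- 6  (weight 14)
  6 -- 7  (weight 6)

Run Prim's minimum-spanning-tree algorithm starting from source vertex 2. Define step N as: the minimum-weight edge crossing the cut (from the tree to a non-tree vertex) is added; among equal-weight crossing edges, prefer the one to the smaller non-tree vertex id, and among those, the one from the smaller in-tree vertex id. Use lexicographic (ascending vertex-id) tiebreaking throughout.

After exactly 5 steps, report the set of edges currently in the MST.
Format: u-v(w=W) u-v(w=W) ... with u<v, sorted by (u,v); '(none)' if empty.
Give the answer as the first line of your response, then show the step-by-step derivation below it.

1-4(w=9) 1-6(w=6) 2-4(w=2) 2-5(w=6) 6-7(w=6)

step 1: add edge 2-4 (w=2); MST = {2-4(w=2)}
step 2: add edge 2-5 (w=6); MST = {2-4(w=2) 2-5(w=6)}
step 3: add edge 1-4 (w=9); MST = {1-4(w=9) 2-4(w=2) 2-5(w=6)}
step 4: add edge 1-6 (w=6); MST = {1-4(w=9) 1-6(w=6) 2-4(w=2) 2-5(w=6)}
step 5: add edge 6-7 (w=6); MST = {1-4(w=9) 1-6(w=6) 2-4(w=2) 2-5(w=6) 6-7(w=6)}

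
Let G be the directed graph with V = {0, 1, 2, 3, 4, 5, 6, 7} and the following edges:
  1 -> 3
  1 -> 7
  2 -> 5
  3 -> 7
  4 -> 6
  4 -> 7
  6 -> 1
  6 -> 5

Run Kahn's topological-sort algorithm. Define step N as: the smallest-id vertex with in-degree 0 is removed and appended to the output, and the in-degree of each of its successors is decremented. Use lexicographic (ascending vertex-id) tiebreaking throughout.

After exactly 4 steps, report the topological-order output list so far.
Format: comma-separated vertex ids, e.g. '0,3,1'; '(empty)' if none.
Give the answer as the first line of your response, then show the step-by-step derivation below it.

0,2,4,6

step 1: output 0; order=[0]; indeg=(0,1,0,1,0,2,1,3)
step 2: output 2; order=[0,2]; indeg=(0,1,0,1,0,1,1,3)
step 3: output 4; order=[0,2,4]; indeg=(0,1,0,1,0,1,0,2)
step 4: output 6; order=[0,2,4,6]; indeg=(0,0,0,1,0,0,0,2)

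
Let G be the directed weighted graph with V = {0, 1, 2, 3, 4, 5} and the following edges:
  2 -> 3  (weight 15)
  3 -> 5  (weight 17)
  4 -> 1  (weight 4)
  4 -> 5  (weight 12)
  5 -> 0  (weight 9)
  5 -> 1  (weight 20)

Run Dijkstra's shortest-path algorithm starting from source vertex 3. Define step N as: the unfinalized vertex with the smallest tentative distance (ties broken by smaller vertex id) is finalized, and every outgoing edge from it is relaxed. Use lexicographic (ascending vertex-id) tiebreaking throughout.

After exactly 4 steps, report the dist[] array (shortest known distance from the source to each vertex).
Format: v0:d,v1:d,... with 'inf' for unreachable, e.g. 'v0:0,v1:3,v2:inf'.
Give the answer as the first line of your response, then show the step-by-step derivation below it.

v0:26,v1:37,v2:inf,v3:0,v4:inf,v5:17

step 1: dist = v0:inf,v1:inf,v2:inf,v3:0,v4:inf,v5:17
step 2: dist = v0:26,v1:37,v2:inf,v3:0,v4:inf,v5:17
step 3: dist = v0:26,v1:37,v2:inf,v3:0,v4:inf,v5:17
step 4: dist = v0:26,v1:37,v2:inf,v3:0,v4:inf,v5:17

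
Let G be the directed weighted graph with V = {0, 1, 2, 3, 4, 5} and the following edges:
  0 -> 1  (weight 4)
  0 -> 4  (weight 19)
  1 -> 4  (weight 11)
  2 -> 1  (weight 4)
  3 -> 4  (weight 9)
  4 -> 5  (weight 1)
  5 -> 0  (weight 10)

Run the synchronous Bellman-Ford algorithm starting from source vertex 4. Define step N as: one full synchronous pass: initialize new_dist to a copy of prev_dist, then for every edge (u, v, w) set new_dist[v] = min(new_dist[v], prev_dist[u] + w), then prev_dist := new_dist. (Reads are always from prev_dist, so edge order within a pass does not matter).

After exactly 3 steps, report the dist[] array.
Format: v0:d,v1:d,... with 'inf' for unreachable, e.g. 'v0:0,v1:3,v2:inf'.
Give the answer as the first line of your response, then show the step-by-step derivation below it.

v0:11,v1:15,v2:inf,v3:inf,v4:0,v5:1

step 1: dist = v0:inf,v1:inf,v2:inf,v3:inf,v4:0,v5:1
step 2: dist = v0:11,v1:inf,v2:inf,v3:inf,v4:0,v5:1
step 3: dist = v0:11,v1:15,v2:inf,v3:inf,v4:0,v5:1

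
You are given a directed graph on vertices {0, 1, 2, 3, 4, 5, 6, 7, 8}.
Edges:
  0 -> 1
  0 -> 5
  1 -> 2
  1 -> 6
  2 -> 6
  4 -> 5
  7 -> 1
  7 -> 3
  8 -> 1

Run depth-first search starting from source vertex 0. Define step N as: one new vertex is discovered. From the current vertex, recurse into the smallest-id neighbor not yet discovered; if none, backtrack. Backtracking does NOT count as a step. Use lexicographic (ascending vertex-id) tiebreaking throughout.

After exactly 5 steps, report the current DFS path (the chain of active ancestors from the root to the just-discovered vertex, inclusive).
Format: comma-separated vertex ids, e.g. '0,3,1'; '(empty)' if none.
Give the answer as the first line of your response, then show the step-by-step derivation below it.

0,5

step 1: discover 0; path=0; order=0
step 2: discover 1; path=0>1; order=0,1
step 3: discover 2; path=0>1>2; order=0,1,2
step 4: discover 6; path=0>1>2>6; order=0,1,2,6
step 5: discover 5; path=0>5; order=0,1,2,6,5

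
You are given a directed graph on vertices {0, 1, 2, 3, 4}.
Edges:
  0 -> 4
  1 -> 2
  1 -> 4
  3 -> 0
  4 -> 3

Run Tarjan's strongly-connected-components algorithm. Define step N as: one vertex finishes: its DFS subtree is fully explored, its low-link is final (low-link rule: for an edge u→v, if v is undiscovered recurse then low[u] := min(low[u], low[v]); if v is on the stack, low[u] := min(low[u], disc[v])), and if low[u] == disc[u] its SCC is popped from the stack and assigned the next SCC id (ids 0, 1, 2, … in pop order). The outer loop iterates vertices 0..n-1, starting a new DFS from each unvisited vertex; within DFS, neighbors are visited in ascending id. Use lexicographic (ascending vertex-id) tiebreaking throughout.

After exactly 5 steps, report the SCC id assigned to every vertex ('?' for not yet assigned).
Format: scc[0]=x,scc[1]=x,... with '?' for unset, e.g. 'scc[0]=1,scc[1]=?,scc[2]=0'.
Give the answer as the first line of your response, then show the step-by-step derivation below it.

scc[0]=0,scc[1]=2,scc[2]=1,scc[3]=0,scc[4]=0

step 1: low=(low[0]=0,low[1]=?,low[2]=?,low[3]=0,low[4]=1); scc=(scc[0]=?,scc[1]=?,scc[2]=?,scc[3]=?,scc[4]=?)
step 2: low=(low[0]=0,low[1]=?,low[2]=?,low[3]=0,low[4]=0); scc=(scc[0]=?,scc[1]=?,scc[2]=?,scc[3]=?,scc[4]=?)
step 3: low=(low[0]=0,low[1]=?,low[2]=?,low[3]=0,low[4]=0); scc=(scc[0]=0,scc[1]=?,scc[2]=?,scc[3]=0,scc[4]=0)
step 4: low=(low[0]=0,low[1]=3,low[2]=4,low[3]=0,low[4]=0); scc=(scc[0]=0,scc[1]=?,scc[2]=1,scc[3]=0,scc[4]=0)
step 5: low=(low[0]=0,low[1]=3,low[2]=4,low[3]=0,low[4]=0); scc=(scc[0]=0,scc[1]=2,scc[2]=1,scc[3]=0,scc[4]=0)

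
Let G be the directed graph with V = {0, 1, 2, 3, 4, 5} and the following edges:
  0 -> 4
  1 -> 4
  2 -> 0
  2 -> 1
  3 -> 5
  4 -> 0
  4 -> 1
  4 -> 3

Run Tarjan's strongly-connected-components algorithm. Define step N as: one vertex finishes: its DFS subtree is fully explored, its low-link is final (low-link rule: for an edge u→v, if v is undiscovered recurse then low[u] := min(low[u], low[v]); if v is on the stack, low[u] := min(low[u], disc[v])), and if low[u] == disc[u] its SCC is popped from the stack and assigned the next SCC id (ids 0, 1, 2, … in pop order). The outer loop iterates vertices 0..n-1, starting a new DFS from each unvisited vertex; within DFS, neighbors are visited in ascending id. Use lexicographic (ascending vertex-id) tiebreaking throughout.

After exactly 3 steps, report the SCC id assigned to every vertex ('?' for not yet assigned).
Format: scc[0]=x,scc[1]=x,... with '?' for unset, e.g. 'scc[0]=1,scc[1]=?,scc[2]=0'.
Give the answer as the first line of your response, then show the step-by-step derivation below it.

scc[0]=?,scc[1]=?,scc[2]=?,scc[3]=1,scc[4]=?,scc[5]=0

step 1: low=(low[0]=0,low[1]=1,low[2]=?,low[3]=?,low[4]=0,low[5]=?); scc=(scc[0]=?,scc[1]=?,scc[2]=?,scc[3]=?,scc[4]=?,scc[5]=?)
step 2: low=(low[0]=0,low[1]=1,low[2]=?,low[3]=3,low[4]=0,low[5]=4); scc=(scc[0]=?,scc[1]=?,scc[2]=?,scc[3]=?,scc[4]=?,scc[5]=0)
step 3: low=(low[0]=0,low[1]=1,low[2]=?,low[3]=3,low[4]=0,low[5]=4); scc=(scc[0]=?,scc[1]=?,scc[2]=?,scc[3]=1,scc[4]=?,scc[5]=0)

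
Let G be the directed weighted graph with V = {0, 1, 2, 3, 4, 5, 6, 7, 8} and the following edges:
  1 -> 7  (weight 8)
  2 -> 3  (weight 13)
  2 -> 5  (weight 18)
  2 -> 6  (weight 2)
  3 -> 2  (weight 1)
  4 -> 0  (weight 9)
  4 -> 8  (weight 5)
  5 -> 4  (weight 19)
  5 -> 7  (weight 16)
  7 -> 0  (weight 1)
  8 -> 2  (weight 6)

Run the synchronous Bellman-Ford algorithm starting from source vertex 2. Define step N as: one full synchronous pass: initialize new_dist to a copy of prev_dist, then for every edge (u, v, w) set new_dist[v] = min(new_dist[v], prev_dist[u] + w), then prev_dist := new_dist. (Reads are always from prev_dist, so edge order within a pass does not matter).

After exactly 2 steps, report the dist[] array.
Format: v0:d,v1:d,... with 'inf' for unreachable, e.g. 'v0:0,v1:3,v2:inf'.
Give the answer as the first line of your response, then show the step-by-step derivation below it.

v0:inf,v1:inf,v2:0,v3:13,v4:37,v5:18,v6:2,v7:34,v8:inf

step 1: dist = v0:inf,v1:inf,v2:0,v3:13,v4:inf,v5:18,v6:2,v7:inf,v8:inf
step 2: dist = v0:inf,v1:inf,v2:0,v3:13,v4:37,v5:18,v6:2,v7:34,v8:inf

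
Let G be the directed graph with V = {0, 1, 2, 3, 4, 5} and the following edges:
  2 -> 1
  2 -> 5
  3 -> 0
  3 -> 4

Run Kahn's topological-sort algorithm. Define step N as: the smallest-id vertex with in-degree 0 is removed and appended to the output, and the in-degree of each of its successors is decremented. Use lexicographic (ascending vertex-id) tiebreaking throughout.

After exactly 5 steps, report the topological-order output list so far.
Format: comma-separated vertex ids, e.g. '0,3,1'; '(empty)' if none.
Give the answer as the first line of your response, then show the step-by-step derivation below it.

2,1,3,0,4

step 1: output 2; order=[2]; indeg=(1,0,0,0,1,0)
step 2: output 1; order=[2,1]; indeg=(1,0,0,0,1,0)
step 3: output 3; order=[2,1,3]; indeg=(0,0,0,0,0,0)
step 4: output 0; order=[2,1,3,0]; indeg=(0,0,0,0,0,0)
step 5: output 4; order=[2,1,3,0,4]; indeg=(0,0,0,0,0,0)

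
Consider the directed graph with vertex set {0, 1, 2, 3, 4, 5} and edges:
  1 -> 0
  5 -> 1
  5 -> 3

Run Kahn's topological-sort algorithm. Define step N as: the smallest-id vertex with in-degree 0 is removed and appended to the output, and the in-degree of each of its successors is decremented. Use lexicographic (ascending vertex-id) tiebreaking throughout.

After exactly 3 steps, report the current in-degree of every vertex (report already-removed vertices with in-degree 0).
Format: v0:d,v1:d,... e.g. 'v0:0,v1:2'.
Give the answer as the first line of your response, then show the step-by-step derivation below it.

v0:1,v1:0,v2:0,v3:0,v4:0,v5:0

step 1: output 2; order=[2]; indeg=(1,1,0,1,0,0)
step 2: output 4; order=[2,4]; indeg=(1,1,0,1,0,0)
step 3: output 5; order=[2,4,5]; indeg=(1,0,0,0,0,0)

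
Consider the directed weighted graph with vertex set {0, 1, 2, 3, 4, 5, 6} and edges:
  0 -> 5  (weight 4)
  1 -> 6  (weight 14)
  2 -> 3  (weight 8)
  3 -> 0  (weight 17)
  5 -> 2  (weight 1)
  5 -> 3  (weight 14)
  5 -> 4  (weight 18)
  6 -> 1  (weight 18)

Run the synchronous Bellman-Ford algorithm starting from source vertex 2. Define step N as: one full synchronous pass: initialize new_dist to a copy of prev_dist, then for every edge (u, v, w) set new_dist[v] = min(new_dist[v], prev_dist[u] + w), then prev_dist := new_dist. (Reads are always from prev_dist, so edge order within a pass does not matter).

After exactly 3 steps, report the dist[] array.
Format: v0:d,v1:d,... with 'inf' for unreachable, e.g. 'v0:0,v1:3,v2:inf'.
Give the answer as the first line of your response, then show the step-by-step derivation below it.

v0:25,v1:inf,v2:0,v3:8,v4:inf,v5:29,v6:inf

step 1: dist = v0:inf,v1:inf,v2:0,v3:8,v4:inf,v5:inf,v6:inf
step 2: dist = v0:25,v1:inf,v2:0,v3:8,v4:inf,v5:inf,v6:inf
step 3: dist = v0:25,v1:inf,v2:0,v3:8,v4:inf,v5:29,v6:inf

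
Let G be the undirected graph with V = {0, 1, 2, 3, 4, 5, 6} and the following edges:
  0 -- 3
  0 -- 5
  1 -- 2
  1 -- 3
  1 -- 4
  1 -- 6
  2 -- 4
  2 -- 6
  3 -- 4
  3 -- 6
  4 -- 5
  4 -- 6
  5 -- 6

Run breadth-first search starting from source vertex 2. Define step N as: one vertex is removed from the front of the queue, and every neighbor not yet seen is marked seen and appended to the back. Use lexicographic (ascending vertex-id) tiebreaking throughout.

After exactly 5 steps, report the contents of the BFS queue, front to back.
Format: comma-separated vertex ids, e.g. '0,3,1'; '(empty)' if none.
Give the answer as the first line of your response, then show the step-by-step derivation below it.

5,0

step 1: dequeue 2; queue=[1,4,6]; order=2
step 2: dequeue 1; queue=[4,6,3]; order=2,1
step 3: dequeue 4; queue=[6,3,5]; order=2,1,4
step 4: dequeue 6; queue=[3,5]; order=2,1,4,6
step 5: dequeue 3; queue=[5,0]; order=2,1,4,6,3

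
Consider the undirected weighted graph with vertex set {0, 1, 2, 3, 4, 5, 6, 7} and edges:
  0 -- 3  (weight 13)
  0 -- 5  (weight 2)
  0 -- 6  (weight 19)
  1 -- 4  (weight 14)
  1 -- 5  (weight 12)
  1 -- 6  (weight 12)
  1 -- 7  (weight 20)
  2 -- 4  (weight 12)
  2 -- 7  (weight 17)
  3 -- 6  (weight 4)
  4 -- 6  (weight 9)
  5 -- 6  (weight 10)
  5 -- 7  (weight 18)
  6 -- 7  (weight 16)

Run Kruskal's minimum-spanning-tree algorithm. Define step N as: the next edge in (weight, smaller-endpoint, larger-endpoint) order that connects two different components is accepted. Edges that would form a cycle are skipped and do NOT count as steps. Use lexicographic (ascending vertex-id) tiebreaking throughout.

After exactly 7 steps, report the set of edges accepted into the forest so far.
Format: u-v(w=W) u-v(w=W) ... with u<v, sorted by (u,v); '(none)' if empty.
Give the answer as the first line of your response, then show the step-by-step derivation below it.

0-5(w=2) 1-5(w=12) 2-4(w=12) 3-6(w=4) 4-6(w=9) 5-6(w=10) 6-7(w=16)

step 1: add edge 0-5 (w=2); MST = {0-5(w=2)}
step 2: add edge 3-6 (w=4); MST = {0-5(w=2) 3-6(w=4)}
step 3: add edge 4-6 (w=9); MST = {0-5(w=2) 3-6(w=4) 4-6(w=9)}
step 4: add edge 5-6 (w=10); MST = {0-5(w=2) 3-6(w=4) 4-6(w=9) 5-6(w=10)}
step 5: add edge 1-5 (w=12); MST = {0-5(w=2) 1-5(w=12) 3-6(w=4) 4-6(w=9) 5-6(w=10)}
step 6: add edge 2-4 (w=12); MST = {0-5(w=2) 1-5(w=12) 2-4(w=12) 3-6(w=4) 4-6(w=9) 5-6(w=10)}
step 7: add edge 6-7 (w=16); MST = {0-5(w=2) 1-5(w=12) 2-4(w=12) 3-6(w=4) 4-6(w=9) 5-6(w=10) 6-7(w=16)}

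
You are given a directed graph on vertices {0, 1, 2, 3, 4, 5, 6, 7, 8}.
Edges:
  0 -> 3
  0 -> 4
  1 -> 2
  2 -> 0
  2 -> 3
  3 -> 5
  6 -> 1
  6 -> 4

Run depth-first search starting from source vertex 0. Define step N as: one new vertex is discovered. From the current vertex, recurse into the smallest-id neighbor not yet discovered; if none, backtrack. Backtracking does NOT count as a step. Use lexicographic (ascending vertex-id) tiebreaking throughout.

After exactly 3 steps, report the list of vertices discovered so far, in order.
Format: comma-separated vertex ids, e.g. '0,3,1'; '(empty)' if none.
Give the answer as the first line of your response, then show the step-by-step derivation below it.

0,3,5

step 1: discover 0; path=0; order=0
step 2: discover 3; path=0>3; order=0,3
step 3: discover 5; path=0>3>5; order=0,3,5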